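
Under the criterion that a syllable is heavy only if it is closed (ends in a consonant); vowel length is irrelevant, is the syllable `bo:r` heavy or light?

heavy

`bo:r`: long vowel, closed (coda /r/). Closed (coda /r/) → heavy.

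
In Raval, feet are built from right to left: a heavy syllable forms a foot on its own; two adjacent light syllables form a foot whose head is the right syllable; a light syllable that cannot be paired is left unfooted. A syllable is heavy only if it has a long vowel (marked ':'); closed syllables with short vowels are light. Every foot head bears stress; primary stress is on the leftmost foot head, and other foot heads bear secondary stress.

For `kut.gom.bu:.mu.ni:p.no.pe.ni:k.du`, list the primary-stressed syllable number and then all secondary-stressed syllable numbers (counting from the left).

Weights: 1 kut L, 2 gom L, 3 bu: H, 4 mu L, 5 ni:p H, 6 no L, 7 pe L, 8 ni:k H, 9 du L.
Parse right to left (heavy = foot alone; LL = one foot; stranded L unfooted): (kut.ˈgom) (ˈbu:) mu (ˈni:p) (no.ˈpe) (ˈni:k) du.
Foot heads: 2, 3, 5, 7, 8.
Primary stress on the leftmost head = syllable 2.
Secondary stress on 3, 5, 7, 8: kut.ˈgom.ˌbu:.mu.ˌni:p.no.ˌpe.ˌni:k.du.

primary 2, secondary 3, 5, 7, 8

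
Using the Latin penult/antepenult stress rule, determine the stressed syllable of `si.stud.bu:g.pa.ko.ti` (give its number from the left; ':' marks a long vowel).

Classical Latin: stress the penult if heavy (long vowel or closed), else the antepenult.
Weights: 4 pa L, 5 ko L, 6 ti L.
The penult (syllable 5, ko) is light, so stress falls on the antepenult (syllable 4, pa).
Stress on syllable 4: si.stud.bu:g.ˈpa.ko.ti.

4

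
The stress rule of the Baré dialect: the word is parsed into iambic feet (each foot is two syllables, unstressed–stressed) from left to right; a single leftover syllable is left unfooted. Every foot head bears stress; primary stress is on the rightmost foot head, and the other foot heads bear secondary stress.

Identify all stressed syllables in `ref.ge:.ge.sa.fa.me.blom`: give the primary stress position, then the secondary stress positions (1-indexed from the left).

primary 6, secondary 2, 4

Parse left to right into iambic (σˈσ) feet: (ref.ˈge:) (ge.ˈsa) (fa.ˈme) blom. Syllable 7 is left unfooted.
Foot heads (stressed positions): 2, 4, 6.
End Rule Rightmost: primary stress on the rightmost head = syllable 6.
Secondary stress on 2, 4: ref.ˌge:.ge.ˌsa.fa.ˈme.blom.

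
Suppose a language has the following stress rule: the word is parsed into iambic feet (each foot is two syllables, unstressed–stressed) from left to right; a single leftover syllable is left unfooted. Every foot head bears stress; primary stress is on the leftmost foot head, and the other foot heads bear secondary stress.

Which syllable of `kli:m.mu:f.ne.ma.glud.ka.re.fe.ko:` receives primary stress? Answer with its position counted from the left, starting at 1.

Parse left to right into iambic (σˈσ) feet: (kli:m.ˈmu:f) (ne.ˈma) (glud.ˈka) (re.ˈfe) ko:. Syllable 9 is left unfooted.
Foot heads (stressed positions): 2, 4, 6, 8.
End Rule Leftmost: primary stress on the leftmost head = syllable 2.
Primary stress: syllable 2 → kli:m.ˈmu:f.ne.ma.glud.ka.re.fe.ko:.

2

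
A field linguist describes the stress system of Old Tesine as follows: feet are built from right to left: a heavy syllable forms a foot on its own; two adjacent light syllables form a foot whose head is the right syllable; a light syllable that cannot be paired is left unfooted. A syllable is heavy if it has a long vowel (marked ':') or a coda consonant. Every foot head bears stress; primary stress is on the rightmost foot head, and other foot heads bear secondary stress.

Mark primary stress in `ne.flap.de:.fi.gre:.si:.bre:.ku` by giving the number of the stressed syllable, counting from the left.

7

Weights: 1 ne L, 2 flap H, 3 de: H, 4 fi L, 5 gre: H, 6 si: H, 7 bre: H, 8 ku L.
Parse right to left (heavy = foot alone; LL = one foot; stranded L unfooted): ne (ˈflap) (ˈde:) fi (ˈgre:) (ˈsi:) (ˈbre:) ku.
Foot heads: 2, 3, 5, 6, 7.
Primary stress on the rightmost head = syllable 7.
Primary stress: syllable 7 → ne.flap.de:.fi.gre:.si:.ˈbre:.ku.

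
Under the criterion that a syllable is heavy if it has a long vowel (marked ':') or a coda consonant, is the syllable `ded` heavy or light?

`ded`: short vowel, closed (coda /d/). Closed → heavy.

heavy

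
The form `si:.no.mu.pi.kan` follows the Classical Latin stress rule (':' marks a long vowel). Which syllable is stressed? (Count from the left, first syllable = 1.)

Classical Latin: stress the penult if heavy (long vowel or closed), else the antepenult.
Weights: 3 mu L, 4 pi L, 5 kan H.
The penult (syllable 4, pi) is light, so stress falls on the antepenult (syllable 3, mu).
Stress on syllable 3: si:.no.ˈmu.pi.kan.

3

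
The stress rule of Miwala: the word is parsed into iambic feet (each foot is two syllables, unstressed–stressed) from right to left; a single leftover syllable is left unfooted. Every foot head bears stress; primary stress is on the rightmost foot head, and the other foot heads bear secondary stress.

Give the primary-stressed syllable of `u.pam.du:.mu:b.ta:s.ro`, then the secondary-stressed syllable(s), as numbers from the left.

primary 6, secondary 2, 4

Parse right to left into iambic (σˈσ) feet: (u.ˈpam) (du:.ˈmu:b) (ta:s.ˈro).
Foot heads (stressed positions): 2, 4, 6.
End Rule Rightmost: primary stress on the rightmost head = syllable 6.
Secondary stress on 2, 4: u.ˌpam.du:.ˌmu:b.ta:s.ˈro.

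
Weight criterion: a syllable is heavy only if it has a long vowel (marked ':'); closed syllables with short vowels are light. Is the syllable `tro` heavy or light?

light

`tro`: short vowel, open (no coda). Short vowel → light.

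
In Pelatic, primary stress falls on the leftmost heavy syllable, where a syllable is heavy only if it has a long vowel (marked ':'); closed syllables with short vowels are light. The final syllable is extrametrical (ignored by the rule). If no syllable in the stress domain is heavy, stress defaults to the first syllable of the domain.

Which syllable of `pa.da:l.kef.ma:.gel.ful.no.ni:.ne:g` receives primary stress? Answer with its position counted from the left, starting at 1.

2

The final syllable (9, ne:g) is extrametrical; the stress domain is syllables 1–8.
Weights: 1 pa L, 2 da:l H, 3 kef L, 4 ma: H, 5 gel L, 6 ful L, 7 no L, 8 ni: H.
Heavy syllables in the domain: 2, 4, 8. The leftmost is syllable 2 (da:l).
Primary stress: syllable 2 → pa.ˈda:l.kef.ma:.gel.ful.no.ni:.ne:g.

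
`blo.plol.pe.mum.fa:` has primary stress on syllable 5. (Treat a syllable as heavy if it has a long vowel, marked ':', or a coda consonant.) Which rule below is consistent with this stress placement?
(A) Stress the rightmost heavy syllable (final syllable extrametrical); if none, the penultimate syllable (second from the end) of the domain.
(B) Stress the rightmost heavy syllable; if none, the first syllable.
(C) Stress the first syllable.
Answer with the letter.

B

Rule A → syllable 4 (observed: 5).
Rule B → syllable 5 ✓.
Rule C → syllable 1 (observed: 5).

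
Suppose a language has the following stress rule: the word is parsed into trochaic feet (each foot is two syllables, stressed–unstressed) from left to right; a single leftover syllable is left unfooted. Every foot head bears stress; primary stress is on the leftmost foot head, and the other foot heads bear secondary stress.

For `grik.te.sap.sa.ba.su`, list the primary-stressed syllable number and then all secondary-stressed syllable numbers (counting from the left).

Parse left to right into trochaic (ˈσσ) feet: (ˈgrik.te) (ˈsap.sa) (ˈba.su).
Foot heads (stressed positions): 1, 3, 5.
End Rule Leftmost: primary stress on the leftmost head = syllable 1.
Secondary stress on 3, 5: ˈgrik.te.ˌsap.sa.ˌba.su.

primary 1, secondary 3, 5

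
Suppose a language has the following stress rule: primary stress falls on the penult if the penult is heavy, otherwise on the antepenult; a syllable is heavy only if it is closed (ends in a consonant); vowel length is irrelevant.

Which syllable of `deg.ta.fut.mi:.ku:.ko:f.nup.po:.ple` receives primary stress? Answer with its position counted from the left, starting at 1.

7

Weights: 7 nup H, 8 po: L, 9 ple L.
The penult (syllable 8, po:) is light, so stress falls on the antepenult (syllable 7, nup).
Primary stress: syllable 7 → deg.ta.fut.mi:.ku:.ko:f.ˈnup.po:.ple.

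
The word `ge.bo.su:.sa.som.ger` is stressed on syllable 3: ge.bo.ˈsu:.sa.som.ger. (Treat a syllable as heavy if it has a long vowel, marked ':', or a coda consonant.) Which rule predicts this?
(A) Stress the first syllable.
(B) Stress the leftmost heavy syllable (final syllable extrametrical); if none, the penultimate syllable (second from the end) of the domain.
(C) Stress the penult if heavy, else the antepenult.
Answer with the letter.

Rule A → syllable 1 (observed: 3).
Rule B → syllable 3 ✓.
Rule C → syllable 5 (observed: 3).

B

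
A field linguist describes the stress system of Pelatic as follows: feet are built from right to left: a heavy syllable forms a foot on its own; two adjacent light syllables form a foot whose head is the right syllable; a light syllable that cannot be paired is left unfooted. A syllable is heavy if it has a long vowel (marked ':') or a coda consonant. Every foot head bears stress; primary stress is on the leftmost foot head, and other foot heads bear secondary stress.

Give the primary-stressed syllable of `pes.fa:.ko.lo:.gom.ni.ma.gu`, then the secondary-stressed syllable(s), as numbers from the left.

primary 1, secondary 2, 4, 5, 8

Weights: 1 pes H, 2 fa: H, 3 ko L, 4 lo: H, 5 gom H, 6 ni L, 7 ma L, 8 gu L.
Parse right to left (heavy = foot alone; LL = one foot; stranded L unfooted): (ˈpes) (ˈfa:) ko (ˈlo:) (ˈgom) ni (ma.ˈgu).
Foot heads: 1, 2, 4, 5, 8.
Primary stress on the leftmost head = syllable 1.
Secondary stress on 2, 4, 5, 8: ˈpes.ˌfa:.ko.ˌlo:.ˌgom.ni.ma.ˌgu.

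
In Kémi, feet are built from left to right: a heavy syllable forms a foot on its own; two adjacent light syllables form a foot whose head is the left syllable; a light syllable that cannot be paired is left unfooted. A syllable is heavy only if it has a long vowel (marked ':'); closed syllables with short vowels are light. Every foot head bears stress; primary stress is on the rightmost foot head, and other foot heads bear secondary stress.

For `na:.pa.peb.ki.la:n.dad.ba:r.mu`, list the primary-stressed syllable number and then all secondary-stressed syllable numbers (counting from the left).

primary 7, secondary 1, 2, 5

Weights: 1 na: H, 2 pa L, 3 peb L, 4 ki L, 5 la:n H, 6 dad L, 7 ba:r H, 8 mu L.
Parse left to right (heavy = foot alone; LL = one foot; stranded L unfooted): (ˈna:) (ˈpa.peb) ki (ˈla:n) dad (ˈba:r) mu.
Foot heads: 1, 2, 5, 7.
Primary stress on the rightmost head = syllable 7.
Secondary stress on 1, 2, 5: ˌna:.ˌpa.peb.ki.ˌla:n.dad.ˈba:r.mu.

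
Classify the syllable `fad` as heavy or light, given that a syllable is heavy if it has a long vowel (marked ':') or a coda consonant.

heavy

`fad`: short vowel, closed (coda /d/). Closed → heavy.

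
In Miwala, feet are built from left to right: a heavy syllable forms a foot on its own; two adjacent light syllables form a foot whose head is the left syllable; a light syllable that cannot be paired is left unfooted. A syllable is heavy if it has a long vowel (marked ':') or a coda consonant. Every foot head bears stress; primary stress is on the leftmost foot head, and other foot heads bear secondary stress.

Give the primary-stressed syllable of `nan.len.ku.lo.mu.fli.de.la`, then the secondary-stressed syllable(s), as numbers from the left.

primary 1, secondary 2, 3, 5, 7

Weights: 1 nan H, 2 len H, 3 ku L, 4 lo L, 5 mu L, 6 fli L, 7 de L, 8 la L.
Parse left to right (heavy = foot alone; LL = one foot; stranded L unfooted): (ˈnan) (ˈlen) (ˈku.lo) (ˈmu.fli) (ˈde.la).
Foot heads: 1, 2, 3, 5, 7.
Primary stress on the leftmost head = syllable 1.
Secondary stress on 2, 3, 5, 7: ˈnan.ˌlen.ˌku.lo.ˌmu.fli.ˌde.la.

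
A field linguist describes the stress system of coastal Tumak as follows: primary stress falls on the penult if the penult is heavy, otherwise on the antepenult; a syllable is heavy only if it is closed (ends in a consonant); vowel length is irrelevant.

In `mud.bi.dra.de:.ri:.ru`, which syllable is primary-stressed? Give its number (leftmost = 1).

Weights: 4 de: L, 5 ri: L, 6 ru L.
The penult (syllable 5, ri:) is light, so stress falls on the antepenult (syllable 4, de:).
Primary stress: syllable 4 → mud.bi.dra.ˈde:.ri:.ru.

4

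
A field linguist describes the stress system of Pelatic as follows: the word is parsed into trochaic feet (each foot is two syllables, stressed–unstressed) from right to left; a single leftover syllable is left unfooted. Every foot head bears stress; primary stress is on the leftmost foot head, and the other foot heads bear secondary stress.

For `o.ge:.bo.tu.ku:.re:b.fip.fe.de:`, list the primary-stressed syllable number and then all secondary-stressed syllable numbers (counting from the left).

Parse right to left into trochaic (ˈσσ) feet: o (ˈge:.bo) (ˈtu.ku:) (ˈre:b.fip) (ˈfe.de:). Syllable 1 is left unfooted.
Foot heads (stressed positions): 2, 4, 6, 8.
End Rule Leftmost: primary stress on the leftmost head = syllable 2.
Secondary stress on 4, 6, 8: o.ˈge:.bo.ˌtu.ku:.ˌre:b.fip.ˌfe.de:.

primary 2, secondary 4, 6, 8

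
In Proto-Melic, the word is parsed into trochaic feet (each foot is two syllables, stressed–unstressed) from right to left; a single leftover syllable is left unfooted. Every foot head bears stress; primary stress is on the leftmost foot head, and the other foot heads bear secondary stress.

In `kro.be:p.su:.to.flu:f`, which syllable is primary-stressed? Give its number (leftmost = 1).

2

Parse right to left into trochaic (ˈσσ) feet: kro (ˈbe:p.su:) (ˈto.flu:f). Syllable 1 is left unfooted.
Foot heads (stressed positions): 2, 4.
End Rule Leftmost: primary stress on the leftmost head = syllable 2.
Primary stress: syllable 2 → kro.ˈbe:p.su:.to.flu:f.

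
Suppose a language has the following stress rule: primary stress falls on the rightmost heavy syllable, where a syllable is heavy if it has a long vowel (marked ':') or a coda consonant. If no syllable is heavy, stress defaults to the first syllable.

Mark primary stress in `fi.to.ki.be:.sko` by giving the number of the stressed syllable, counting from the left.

4

Weights: 1 fi L, 2 to L, 3 ki L, 4 be: H, 5 sko L.
Heavy syllables in the domain: 4. The rightmost is syllable 4 (be:).
Primary stress: syllable 4 → fi.to.ki.ˈbe:.sko.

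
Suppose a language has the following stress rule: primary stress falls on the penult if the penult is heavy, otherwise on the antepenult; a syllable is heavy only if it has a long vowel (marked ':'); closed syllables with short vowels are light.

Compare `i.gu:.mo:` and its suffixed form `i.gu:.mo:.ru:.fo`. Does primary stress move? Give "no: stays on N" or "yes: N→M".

Base `i.gu:.mo:` (3 syllables):
  Weights: 1 i L, 2 gu: H, 3 mo: H.
  The penult (syllable 2, gu:) is heavy, so it takes stress.
  → primary stress on syllable 2.
Suffixed `i.gu:.mo:.ru:.fo` (5 syllables):
  Weights: 3 mo: H, 4 ru: H, 5 fo L.
  The penult (syllable 4, ru:) is heavy, so it takes stress.
  → primary stress on syllable 4.

yes: 2→4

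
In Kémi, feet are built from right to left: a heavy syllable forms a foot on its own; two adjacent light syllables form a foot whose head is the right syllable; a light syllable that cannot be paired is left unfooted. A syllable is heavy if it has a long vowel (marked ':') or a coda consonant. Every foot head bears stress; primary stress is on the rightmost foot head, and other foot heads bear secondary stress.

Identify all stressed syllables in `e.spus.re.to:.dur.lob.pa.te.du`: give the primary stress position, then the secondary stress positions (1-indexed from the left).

primary 9, secondary 2, 4, 5, 6

Weights: 1 e L, 2 spus H, 3 re L, 4 to: H, 5 dur H, 6 lob H, 7 pa L, 8 te L, 9 du L.
Parse right to left (heavy = foot alone; LL = one foot; stranded L unfooted): e (ˈspus) re (ˈto:) (ˈdur) (ˈlob) pa (te.ˈdu).
Foot heads: 2, 4, 5, 6, 9.
Primary stress on the rightmost head = syllable 9.
Secondary stress on 2, 4, 5, 6: e.ˌspus.re.ˌto:.ˌdur.ˌlob.pa.te.ˈdu.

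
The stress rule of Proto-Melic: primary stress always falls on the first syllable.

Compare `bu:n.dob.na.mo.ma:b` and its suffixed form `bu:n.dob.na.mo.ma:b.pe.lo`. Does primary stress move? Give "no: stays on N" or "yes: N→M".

no: stays on 1

Base `bu:n.dob.na.mo.ma:b` (5 syllables):
  The word has 5 syllables; the first syllable is syllable 1 (bu:n).
  → primary stress on syllable 1.
Suffixed `bu:n.dob.na.mo.ma:b.pe.lo` (7 syllables):
  The word has 7 syllables; the first syllable is syllable 1 (bu:n).
  → primary stress on syllable 1.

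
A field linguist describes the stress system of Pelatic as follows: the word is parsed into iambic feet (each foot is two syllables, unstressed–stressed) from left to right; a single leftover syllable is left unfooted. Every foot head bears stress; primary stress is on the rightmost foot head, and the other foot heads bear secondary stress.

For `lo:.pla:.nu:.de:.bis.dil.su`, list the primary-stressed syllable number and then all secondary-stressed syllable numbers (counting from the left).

primary 6, secondary 2, 4

Parse left to right into iambic (σˈσ) feet: (lo:.ˈpla:) (nu:.ˈde:) (bis.ˈdil) su. Syllable 7 is left unfooted.
Foot heads (stressed positions): 2, 4, 6.
End Rule Rightmost: primary stress on the rightmost head = syllable 6.
Secondary stress on 2, 4: lo:.ˌpla:.nu:.ˌde:.bis.ˈdil.su.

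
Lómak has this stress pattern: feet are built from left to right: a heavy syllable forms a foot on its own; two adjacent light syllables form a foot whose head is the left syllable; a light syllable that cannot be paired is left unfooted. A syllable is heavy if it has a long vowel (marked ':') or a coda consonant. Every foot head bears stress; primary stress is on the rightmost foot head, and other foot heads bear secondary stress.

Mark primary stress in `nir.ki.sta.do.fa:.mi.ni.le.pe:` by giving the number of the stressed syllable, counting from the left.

Weights: 1 nir H, 2 ki L, 3 sta L, 4 do L, 5 fa: H, 6 mi L, 7 ni L, 8 le L, 9 pe: H.
Parse left to right (heavy = foot alone; LL = one foot; stranded L unfooted): (ˈnir) (ˈki.sta) do (ˈfa:) (ˈmi.ni) le (ˈpe:).
Foot heads: 1, 2, 5, 6, 9.
Primary stress on the rightmost head = syllable 9.
Primary stress: syllable 9 → nir.ki.sta.do.fa:.mi.ni.le.ˈpe:.

9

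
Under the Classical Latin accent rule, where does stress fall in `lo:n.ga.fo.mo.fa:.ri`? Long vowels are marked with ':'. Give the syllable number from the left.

Classical Latin: stress the penult if heavy (long vowel or closed), else the antepenult.
Weights: 4 mo L, 5 fa: H, 6 ri L.
The penult (syllable 5, fa:) is heavy, so it takes stress.
Stress on syllable 5: lo:n.ga.fo.mo.ˈfa:.ri.

5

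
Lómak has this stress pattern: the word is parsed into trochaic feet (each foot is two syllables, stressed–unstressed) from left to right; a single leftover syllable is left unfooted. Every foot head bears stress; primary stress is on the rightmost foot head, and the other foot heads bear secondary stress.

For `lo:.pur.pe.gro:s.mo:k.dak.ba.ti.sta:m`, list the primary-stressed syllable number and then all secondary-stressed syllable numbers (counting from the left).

primary 7, secondary 1, 3, 5

Parse left to right into trochaic (ˈσσ) feet: (ˈlo:.pur) (ˈpe.gro:s) (ˈmo:k.dak) (ˈba.ti) sta:m. Syllable 9 is left unfooted.
Foot heads (stressed positions): 1, 3, 5, 7.
End Rule Rightmost: primary stress on the rightmost head = syllable 7.
Secondary stress on 1, 3, 5: ˌlo:.pur.ˌpe.gro:s.ˌmo:k.dak.ˈba.ti.sta:m.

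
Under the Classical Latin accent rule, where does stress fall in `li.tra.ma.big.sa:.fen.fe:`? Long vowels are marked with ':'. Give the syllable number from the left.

6

Classical Latin: stress the penult if heavy (long vowel or closed), else the antepenult.
Weights: 5 sa: H, 6 fen H, 7 fe: H.
The penult (syllable 6, fen) is heavy, so it takes stress.
Stress on syllable 6: li.tra.ma.big.sa:.ˈfen.fe:.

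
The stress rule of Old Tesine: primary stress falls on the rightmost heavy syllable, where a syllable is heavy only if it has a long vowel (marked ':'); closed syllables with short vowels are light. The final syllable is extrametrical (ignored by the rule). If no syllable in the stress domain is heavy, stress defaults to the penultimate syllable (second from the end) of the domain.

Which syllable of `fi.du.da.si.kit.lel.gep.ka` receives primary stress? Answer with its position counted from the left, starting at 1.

The final syllable (8, ka) is extrametrical; the stress domain is syllables 1–7.
Weights: 1 fi L, 2 du L, 3 da L, 4 si L, 5 kit L, 6 lel L, 7 gep L.
No heavy syllable in the domain; default to the penultimate syllable (second from the end) of the domain = syllable 6.
Primary stress: syllable 6 → fi.du.da.si.kit.ˈlel.gep.ka.

6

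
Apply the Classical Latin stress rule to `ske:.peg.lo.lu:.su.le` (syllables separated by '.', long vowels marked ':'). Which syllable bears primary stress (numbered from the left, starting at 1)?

4

Classical Latin: stress the penult if heavy (long vowel or closed), else the antepenult.
Weights: 4 lu: H, 5 su L, 6 le L.
The penult (syllable 5, su) is light, so stress falls on the antepenult (syllable 4, lu:).
Stress on syllable 4: ske:.peg.lo.ˈlu:.su.le.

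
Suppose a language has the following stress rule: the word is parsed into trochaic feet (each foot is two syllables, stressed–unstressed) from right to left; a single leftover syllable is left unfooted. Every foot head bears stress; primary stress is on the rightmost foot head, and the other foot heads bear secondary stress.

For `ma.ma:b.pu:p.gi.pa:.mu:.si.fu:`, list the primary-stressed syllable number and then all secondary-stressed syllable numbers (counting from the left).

primary 7, secondary 1, 3, 5

Parse right to left into trochaic (ˈσσ) feet: (ˈma.ma:b) (ˈpu:p.gi) (ˈpa:.mu:) (ˈsi.fu:).
Foot heads (stressed positions): 1, 3, 5, 7.
End Rule Rightmost: primary stress on the rightmost head = syllable 7.
Secondary stress on 1, 3, 5: ˌma.ma:b.ˌpu:p.gi.ˌpa:.mu:.ˈsi.fu:.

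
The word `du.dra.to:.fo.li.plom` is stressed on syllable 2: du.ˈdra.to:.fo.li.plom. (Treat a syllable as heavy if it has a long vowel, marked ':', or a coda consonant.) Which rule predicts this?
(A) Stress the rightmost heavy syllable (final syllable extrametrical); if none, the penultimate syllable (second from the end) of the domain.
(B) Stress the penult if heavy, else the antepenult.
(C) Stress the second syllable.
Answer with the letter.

Rule A → syllable 3 (observed: 2).
Rule B → syllable 4 (observed: 2).
Rule C → syllable 2 ✓.

C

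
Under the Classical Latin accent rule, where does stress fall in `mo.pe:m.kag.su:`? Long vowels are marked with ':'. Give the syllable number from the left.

3

Classical Latin: stress the penult if heavy (long vowel or closed), else the antepenult.
Weights: 2 pe:m H, 3 kag H, 4 su: H.
The penult (syllable 3, kag) is heavy, so it takes stress.
Stress on syllable 3: mo.pe:m.ˈkag.su:.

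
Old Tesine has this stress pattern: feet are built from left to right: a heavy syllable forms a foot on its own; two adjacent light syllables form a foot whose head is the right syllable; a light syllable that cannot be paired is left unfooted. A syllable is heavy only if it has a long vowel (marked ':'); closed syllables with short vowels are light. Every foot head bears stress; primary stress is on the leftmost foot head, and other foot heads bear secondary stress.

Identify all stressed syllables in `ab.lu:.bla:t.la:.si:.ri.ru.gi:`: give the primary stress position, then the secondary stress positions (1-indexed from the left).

primary 2, secondary 3, 4, 5, 7, 8

Weights: 1 ab L, 2 lu: H, 3 bla:t H, 4 la: H, 5 si: H, 6 ri L, 7 ru L, 8 gi: H.
Parse left to right (heavy = foot alone; LL = one foot; stranded L unfooted): ab (ˈlu:) (ˈbla:t) (ˈla:) (ˈsi:) (ri.ˈru) (ˈgi:).
Foot heads: 2, 3, 4, 5, 7, 8.
Primary stress on the leftmost head = syllable 2.
Secondary stress on 3, 4, 5, 7, 8: ab.ˈlu:.ˌbla:t.ˌla:.ˌsi:.ri.ˌru.ˌgi:.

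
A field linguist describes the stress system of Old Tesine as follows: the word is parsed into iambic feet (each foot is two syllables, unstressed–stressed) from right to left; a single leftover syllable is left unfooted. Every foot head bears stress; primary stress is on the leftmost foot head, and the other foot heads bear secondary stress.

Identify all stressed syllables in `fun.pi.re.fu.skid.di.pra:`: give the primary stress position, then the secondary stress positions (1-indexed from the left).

Parse right to left into iambic (σˈσ) feet: fun (pi.ˈre) (fu.ˈskid) (di.ˈpra:). Syllable 1 is left unfooted.
Foot heads (stressed positions): 3, 5, 7.
End Rule Leftmost: primary stress on the leftmost head = syllable 3.
Secondary stress on 5, 7: fun.pi.ˈre.fu.ˌskid.di.ˌpra:.

primary 3, secondary 5, 7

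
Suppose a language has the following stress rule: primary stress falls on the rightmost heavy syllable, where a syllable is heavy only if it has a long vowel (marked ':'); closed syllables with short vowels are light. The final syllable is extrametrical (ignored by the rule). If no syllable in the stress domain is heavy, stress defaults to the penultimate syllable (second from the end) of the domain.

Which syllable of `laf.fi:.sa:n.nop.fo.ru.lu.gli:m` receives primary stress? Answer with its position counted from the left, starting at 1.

The final syllable (8, gli:m) is extrametrical; the stress domain is syllables 1–7.
Weights: 1 laf L, 2 fi: H, 3 sa:n H, 4 nop L, 5 fo L, 6 ru L, 7 lu L.
Heavy syllables in the domain: 2, 3. The rightmost is syllable 3 (sa:n).
Primary stress: syllable 3 → laf.fi:.ˈsa:n.nop.fo.ru.lu.gli:m.

3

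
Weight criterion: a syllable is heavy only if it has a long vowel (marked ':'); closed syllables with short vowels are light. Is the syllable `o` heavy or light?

light

`o`: short vowel, open (no coda). Short vowel → light.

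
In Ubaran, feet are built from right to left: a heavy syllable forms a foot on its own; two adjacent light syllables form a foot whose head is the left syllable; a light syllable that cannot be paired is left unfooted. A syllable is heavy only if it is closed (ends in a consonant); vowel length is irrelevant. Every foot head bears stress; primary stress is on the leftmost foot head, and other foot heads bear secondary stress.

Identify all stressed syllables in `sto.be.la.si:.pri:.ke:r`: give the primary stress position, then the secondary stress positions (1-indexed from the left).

primary 2, secondary 4, 6

Weights: 1 sto L, 2 be L, 3 la L, 4 si: L, 5 pri: L, 6 ke:r H.
Parse right to left (heavy = foot alone; LL = one foot; stranded L unfooted): sto (ˈbe.la) (ˈsi:.pri:) (ˈke:r).
Foot heads: 2, 4, 6.
Primary stress on the leftmost head = syllable 2.
Secondary stress on 4, 6: sto.ˈbe.la.ˌsi:.pri:.ˌke:r.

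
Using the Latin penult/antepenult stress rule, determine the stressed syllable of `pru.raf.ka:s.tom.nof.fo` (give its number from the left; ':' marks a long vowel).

5

Classical Latin: stress the penult if heavy (long vowel or closed), else the antepenult.
Weights: 4 tom H, 5 nof H, 6 fo L.
The penult (syllable 5, nof) is heavy, so it takes stress.
Stress on syllable 5: pru.raf.ka:s.tom.ˈnof.fo.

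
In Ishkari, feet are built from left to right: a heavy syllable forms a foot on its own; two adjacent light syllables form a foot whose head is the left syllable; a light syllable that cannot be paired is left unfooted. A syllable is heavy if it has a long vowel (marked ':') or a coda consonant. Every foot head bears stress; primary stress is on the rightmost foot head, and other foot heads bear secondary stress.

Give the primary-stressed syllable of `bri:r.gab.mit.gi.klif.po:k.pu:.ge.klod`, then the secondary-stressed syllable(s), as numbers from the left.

Weights: 1 bri:r H, 2 gab H, 3 mit H, 4 gi L, 5 klif H, 6 po:k H, 7 pu: H, 8 ge L, 9 klod H.
Parse left to right (heavy = foot alone; LL = one foot; stranded L unfooted): (ˈbri:r) (ˈgab) (ˈmit) gi (ˈklif) (ˈpo:k) (ˈpu:) ge (ˈklod).
Foot heads: 1, 2, 3, 5, 6, 7, 9.
Primary stress on the rightmost head = syllable 9.
Secondary stress on 1, 2, 3, 5, 6, 7: ˌbri:r.ˌgab.ˌmit.gi.ˌklif.ˌpo:k.ˌpu:.ge.ˈklod.

primary 9, secondary 1, 2, 3, 5, 6, 7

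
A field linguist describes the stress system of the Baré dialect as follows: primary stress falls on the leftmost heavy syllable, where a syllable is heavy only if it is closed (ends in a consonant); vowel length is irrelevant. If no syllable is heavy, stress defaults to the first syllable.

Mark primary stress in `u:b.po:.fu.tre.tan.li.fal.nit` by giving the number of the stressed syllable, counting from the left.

Weights: 1 u:b H, 2 po: L, 3 fu L, 4 tre L, 5 tan H, 6 li L, 7 fal H, 8 nit H.
Heavy syllables in the domain: 1, 5, 7, 8. The leftmost is syllable 1 (u:b).
Primary stress: syllable 1 → ˈu:b.po:.fu.tre.tan.li.fal.nit.

1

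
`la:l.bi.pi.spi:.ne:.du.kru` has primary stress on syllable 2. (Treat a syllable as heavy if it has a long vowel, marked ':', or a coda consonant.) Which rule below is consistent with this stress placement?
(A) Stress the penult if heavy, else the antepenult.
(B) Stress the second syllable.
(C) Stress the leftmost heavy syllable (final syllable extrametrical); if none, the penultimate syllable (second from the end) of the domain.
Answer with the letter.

Rule A → syllable 5 (observed: 2).
Rule B → syllable 2 ✓.
Rule C → syllable 1 (observed: 2).

B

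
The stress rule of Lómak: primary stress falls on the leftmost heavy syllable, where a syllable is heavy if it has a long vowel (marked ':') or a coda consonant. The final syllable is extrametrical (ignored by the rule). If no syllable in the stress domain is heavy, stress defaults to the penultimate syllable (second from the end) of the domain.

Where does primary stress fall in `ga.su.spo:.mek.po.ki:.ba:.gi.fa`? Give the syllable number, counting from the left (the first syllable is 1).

3

The final syllable (9, fa) is extrametrical; the stress domain is syllables 1–8.
Weights: 1 ga L, 2 su L, 3 spo: H, 4 mek H, 5 po L, 6 ki: H, 7 ba: H, 8 gi L.
Heavy syllables in the domain: 3, 4, 6, 7. The leftmost is syllable 3 (spo:).
Primary stress: syllable 3 → ga.su.ˈspo:.mek.po.ki:.ba:.gi.fa.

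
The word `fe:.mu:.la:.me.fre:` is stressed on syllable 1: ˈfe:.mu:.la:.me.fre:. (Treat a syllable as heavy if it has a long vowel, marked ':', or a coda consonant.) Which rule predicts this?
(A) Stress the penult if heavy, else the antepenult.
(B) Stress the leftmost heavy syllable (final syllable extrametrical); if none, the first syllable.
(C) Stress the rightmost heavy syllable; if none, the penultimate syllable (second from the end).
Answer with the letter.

B

Rule A → syllable 3 (observed: 1).
Rule B → syllable 1 ✓.
Rule C → syllable 5 (observed: 1).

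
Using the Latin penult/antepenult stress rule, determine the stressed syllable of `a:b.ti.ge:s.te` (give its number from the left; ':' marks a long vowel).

3

Classical Latin: stress the penult if heavy (long vowel or closed), else the antepenult.
Weights: 2 ti L, 3 ge:s H, 4 te L.
The penult (syllable 3, ge:s) is heavy, so it takes stress.
Stress on syllable 3: a:b.ti.ˈge:s.te.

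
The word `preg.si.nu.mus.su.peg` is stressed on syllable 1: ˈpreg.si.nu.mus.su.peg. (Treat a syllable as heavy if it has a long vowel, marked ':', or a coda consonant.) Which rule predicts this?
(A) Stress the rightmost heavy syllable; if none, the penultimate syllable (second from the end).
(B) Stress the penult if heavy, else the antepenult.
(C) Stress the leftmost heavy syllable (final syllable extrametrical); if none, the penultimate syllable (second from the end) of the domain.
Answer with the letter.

Rule A → syllable 6 (observed: 1).
Rule B → syllable 4 (observed: 1).
Rule C → syllable 1 ✓.

C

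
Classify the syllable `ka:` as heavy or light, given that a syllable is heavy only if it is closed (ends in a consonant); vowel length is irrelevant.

light

`ka:`: long vowel, open (no coda). Open (no coda) → light.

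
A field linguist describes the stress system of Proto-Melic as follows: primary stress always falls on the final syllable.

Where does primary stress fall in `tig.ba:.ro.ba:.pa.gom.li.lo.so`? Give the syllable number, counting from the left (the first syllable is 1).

9

The word has 9 syllables; the final syllable is syllable 9 (so).
Primary stress: syllable 9 → tig.ba:.ro.ba:.pa.gom.li.lo.ˈso.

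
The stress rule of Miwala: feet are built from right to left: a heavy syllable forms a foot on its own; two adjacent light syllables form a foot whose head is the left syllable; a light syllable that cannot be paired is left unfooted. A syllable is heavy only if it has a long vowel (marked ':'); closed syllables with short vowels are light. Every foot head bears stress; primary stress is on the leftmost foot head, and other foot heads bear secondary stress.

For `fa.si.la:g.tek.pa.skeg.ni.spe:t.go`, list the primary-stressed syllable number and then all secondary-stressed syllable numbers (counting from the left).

primary 1, secondary 3, 4, 6, 8

Weights: 1 fa L, 2 si L, 3 la:g H, 4 tek L, 5 pa L, 6 skeg L, 7 ni L, 8 spe:t H, 9 go L.
Parse right to left (heavy = foot alone; LL = one foot; stranded L unfooted): (ˈfa.si) (ˈla:g) (ˈtek.pa) (ˈskeg.ni) (ˈspe:t) go.
Foot heads: 1, 3, 4, 6, 8.
Primary stress on the leftmost head = syllable 1.
Secondary stress on 3, 4, 6, 8: ˈfa.si.ˌla:g.ˌtek.pa.ˌskeg.ni.ˌspe:t.go.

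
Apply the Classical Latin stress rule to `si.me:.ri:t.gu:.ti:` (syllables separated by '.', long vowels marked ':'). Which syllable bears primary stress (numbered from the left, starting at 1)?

Classical Latin: stress the penult if heavy (long vowel or closed), else the antepenult.
Weights: 3 ri:t H, 4 gu: H, 5 ti: H.
The penult (syllable 4, gu:) is heavy, so it takes stress.
Stress on syllable 4: si.me:.ri:t.ˈgu:.ti:.

4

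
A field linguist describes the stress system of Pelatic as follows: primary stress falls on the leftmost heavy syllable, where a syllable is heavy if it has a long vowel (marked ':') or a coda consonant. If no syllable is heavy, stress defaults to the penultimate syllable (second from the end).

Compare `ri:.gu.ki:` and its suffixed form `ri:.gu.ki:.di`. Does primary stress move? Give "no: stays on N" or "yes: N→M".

Base `ri:.gu.ki:` (3 syllables):
  Weights: 1 ri: H, 2 gu L, 3 ki: H.
  Heavy syllables in the domain: 1, 3. The leftmost is syllable 1 (ri:).
  → primary stress on syllable 1.
Suffixed `ri:.gu.ki:.di` (4 syllables):
  Weights: 1 ri: H, 2 gu L, 3 ki: H, 4 di L.
  Heavy syllables in the domain: 1, 3. The leftmost is syllable 1 (ri:).
  → primary stress on syllable 1.

no: stays on 1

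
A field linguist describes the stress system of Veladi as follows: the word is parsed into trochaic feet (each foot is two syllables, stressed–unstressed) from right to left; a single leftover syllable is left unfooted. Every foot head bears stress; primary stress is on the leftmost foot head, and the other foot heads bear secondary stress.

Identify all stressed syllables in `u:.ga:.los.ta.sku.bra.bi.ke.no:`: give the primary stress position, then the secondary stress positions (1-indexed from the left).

primary 2, secondary 4, 6, 8

Parse right to left into trochaic (ˈσσ) feet: u: (ˈga:.los) (ˈta.sku) (ˈbra.bi) (ˈke.no:). Syllable 1 is left unfooted.
Foot heads (stressed positions): 2, 4, 6, 8.
End Rule Leftmost: primary stress on the leftmost head = syllable 2.
Secondary stress on 4, 6, 8: u:.ˈga:.los.ˌta.sku.ˌbra.bi.ˌke.no:.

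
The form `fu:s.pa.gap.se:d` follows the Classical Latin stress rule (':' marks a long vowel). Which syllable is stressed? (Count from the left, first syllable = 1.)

3

Classical Latin: stress the penult if heavy (long vowel or closed), else the antepenult.
Weights: 2 pa L, 3 gap H, 4 se:d H.
The penult (syllable 3, gap) is heavy, so it takes stress.
Stress on syllable 3: fu:s.pa.ˈgap.se:d.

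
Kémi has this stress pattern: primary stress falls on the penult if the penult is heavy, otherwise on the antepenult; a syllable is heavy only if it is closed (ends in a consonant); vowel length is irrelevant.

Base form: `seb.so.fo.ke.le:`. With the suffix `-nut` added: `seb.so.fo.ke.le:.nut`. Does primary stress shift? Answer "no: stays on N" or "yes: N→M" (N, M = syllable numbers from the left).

yes: 3→4

Base `seb.so.fo.ke.le:` (5 syllables):
  Weights: 3 fo L, 4 ke L, 5 le: L.
  The penult (syllable 4, ke) is light, so stress falls on the antepenult (syllable 3, fo).
  → primary stress on syllable 3.
Suffixed `seb.so.fo.ke.le:.nut` (6 syllables):
  Weights: 4 ke L, 5 le: L, 6 nut H.
  The penult (syllable 5, le:) is light, so stress falls on the antepenult (syllable 4, ke).
  → primary stress on syllable 4.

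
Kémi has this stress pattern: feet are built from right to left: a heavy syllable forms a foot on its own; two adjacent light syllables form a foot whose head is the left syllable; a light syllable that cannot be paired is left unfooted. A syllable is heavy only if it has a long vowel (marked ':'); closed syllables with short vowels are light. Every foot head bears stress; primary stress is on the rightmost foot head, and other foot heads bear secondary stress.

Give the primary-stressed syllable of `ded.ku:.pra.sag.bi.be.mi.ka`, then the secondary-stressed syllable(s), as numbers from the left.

Weights: 1 ded L, 2 ku: H, 3 pra L, 4 sag L, 5 bi L, 6 be L, 7 mi L, 8 ka L.
Parse right to left (heavy = foot alone; LL = one foot; stranded L unfooted): ded (ˈku:) (ˈpra.sag) (ˈbi.be) (ˈmi.ka).
Foot heads: 2, 3, 5, 7.
Primary stress on the rightmost head = syllable 7.
Secondary stress on 2, 3, 5: ded.ˌku:.ˌpra.sag.ˌbi.be.ˈmi.ka.

primary 7, secondary 2, 3, 5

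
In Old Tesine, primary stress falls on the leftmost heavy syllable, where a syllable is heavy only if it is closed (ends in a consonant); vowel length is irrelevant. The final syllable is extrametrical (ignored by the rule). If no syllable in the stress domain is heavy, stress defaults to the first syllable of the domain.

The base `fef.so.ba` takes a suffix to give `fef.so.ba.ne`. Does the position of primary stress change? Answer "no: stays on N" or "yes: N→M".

no: stays on 1

Base `fef.so.ba` (3 syllables):
  The final syllable (3, ba) is extrametrical; the stress domain is syllables 1–2.
  Weights: 1 fef H, 2 so L.
  Heavy syllables in the domain: 1. The leftmost is syllable 1 (fef).
  → primary stress on syllable 1.
Suffixed `fef.so.ba.ne` (4 syllables):
  The final syllable (4, ne) is extrametrical; the stress domain is syllables 1–3.
  Weights: 1 fef H, 2 so L, 3 ba L.
  Heavy syllables in the domain: 1. The leftmost is syllable 1 (fef).
  → primary stress on syllable 1.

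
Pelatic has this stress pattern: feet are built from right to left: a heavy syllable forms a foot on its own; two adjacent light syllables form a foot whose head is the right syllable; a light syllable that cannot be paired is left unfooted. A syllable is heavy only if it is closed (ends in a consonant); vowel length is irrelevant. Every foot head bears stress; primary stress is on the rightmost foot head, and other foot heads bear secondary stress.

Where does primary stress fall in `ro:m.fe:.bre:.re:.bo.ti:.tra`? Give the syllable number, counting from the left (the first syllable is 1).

7

Weights: 1 ro:m H, 2 fe: L, 3 bre: L, 4 re: L, 5 bo L, 6 ti: L, 7 tra L.
Parse right to left (heavy = foot alone; LL = one foot; stranded L unfooted): (ˈro:m) (fe:.ˈbre:) (re:.ˈbo) (ti:.ˈtra).
Foot heads: 1, 3, 5, 7.
Primary stress on the rightmost head = syllable 7.
Primary stress: syllable 7 → ro:m.fe:.bre:.re:.bo.ti:.ˈtra.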